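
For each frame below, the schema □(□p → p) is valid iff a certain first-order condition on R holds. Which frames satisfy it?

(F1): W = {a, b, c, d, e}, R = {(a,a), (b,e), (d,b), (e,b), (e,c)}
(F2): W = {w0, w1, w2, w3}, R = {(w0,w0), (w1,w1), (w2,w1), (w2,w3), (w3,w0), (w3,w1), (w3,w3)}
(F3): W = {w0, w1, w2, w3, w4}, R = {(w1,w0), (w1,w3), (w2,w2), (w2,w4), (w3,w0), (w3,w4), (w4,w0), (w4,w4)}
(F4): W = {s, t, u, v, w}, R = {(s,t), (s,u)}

Frame correspondent (Sahlqvist): ∀x ∀y (Rxy → Ryy) — i.e. shift-reflexivity.
(F1): fails — Reb but not Rbb.
(F2): condition met.
(F3): fails — Rw1w0 but not Rw0w0.
(F4): fails — Rsu but not Ruu.

(F2)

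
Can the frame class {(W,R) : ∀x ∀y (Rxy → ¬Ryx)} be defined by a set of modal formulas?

If a class were modally definable it would be closed under surjective bounded morphisms (Goldblatt–Thomason).
The 4-cycle (worlds s,t,u,v with s→t→u→v→s) is asymmetric. Mapping every world to a single reflexive point • is a surjective bounded morphism, and the reflexive point is not asymmetric (R•• but asymmetry requires ¬R••).
So no modal formula (or set of formulas) defines exactly the asymmetric frames.

Not modally definable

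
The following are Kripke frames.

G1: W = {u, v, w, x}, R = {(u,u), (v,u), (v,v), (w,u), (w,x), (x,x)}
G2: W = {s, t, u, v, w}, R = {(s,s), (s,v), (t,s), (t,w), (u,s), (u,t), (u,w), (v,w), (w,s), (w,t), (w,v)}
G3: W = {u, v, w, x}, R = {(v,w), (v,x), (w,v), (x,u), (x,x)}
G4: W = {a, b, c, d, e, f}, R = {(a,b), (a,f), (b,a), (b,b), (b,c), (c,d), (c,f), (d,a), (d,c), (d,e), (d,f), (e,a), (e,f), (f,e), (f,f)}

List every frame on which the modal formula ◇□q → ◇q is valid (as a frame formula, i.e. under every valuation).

G1

The schema corresponds to a generalized confluence (Geach) condition: ∀x ∀y (xRy → ∃w (yRw ∧ xRw)).
G1: satisfies the condition.
G2: fails — sRv but no w* with vRw* and sRw*.
G3: fails — vRw but no t with wRt and vRt.
G4: fails — bRc but no w with cRw and bRw.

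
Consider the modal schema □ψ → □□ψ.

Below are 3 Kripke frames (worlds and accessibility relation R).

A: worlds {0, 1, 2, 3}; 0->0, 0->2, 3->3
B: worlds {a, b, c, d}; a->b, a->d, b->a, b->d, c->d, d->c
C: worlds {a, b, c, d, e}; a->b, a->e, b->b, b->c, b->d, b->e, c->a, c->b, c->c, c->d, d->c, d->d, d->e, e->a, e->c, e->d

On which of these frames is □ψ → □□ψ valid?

Frame correspondent (Sahlqvist): ∀x ∀y ∀z (Rxy ∧ Ryz → Rxz) — i.e. transitivity.
A: condition met.
B: fails — Rcd and Rdc but not Rcc.
C: fails — Rbc and Rca but not Rba.
Valid on: A.

A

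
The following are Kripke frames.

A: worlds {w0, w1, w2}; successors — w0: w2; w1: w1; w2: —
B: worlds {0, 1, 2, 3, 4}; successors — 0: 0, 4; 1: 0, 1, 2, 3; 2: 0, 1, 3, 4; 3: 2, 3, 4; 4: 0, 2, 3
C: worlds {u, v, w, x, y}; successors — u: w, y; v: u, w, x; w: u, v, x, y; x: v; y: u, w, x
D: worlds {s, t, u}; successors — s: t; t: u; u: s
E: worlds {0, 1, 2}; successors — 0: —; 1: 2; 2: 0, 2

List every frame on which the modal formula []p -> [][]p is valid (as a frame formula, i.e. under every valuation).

A

This is the axiom for transitivity; its first-order frame correspondent is forall x forall y forall z (Rxy & Ryz -> Rxz).
A: condition met.
B: fails — R10 and R04 but not R14.
C: fails — Ryx and Rxv but not Ryv.
D: fails — Rus and Rst but not Rut.
E: fails — R12 and R20 but not R10.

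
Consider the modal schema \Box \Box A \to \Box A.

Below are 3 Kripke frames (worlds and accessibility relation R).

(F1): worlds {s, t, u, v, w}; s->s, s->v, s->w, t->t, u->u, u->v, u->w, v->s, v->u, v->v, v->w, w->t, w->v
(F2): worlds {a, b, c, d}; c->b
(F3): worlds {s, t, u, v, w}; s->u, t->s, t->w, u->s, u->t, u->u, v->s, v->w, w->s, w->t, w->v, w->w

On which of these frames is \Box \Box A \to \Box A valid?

This is the axiom for density; its first-order frame correspondent is \forall x \forall y (Rxy \to \exists z (Rxz \wedge Rzy)).
(F1): condition met.
(F2): fails — Rcb but no z with Rcz and Rzb.
(F3): condition met.
Valid on: (F1), (F3).

(F1), (F3)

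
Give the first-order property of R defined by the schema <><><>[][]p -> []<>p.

This is a Sahlqvist (Geach-type) schema ◇^3□^2p → □^1◇^1p.
Minimal-valuation argument: fix x; take any y with xR^3y and any z with xR^1z. Set V(p) to the set of worlds R-reachable from y in exactly 2 steps. Then □^2p holds at y, so the antecedent holds at x; validity forces ◇^1p at z, giving a w with zR^1w and yR^2w.
First-order correspondent: forall x forall y forall z ((x R^3 y & xRz) -> exists w (y R^2 w & zRw)).

forall x forall y forall z ((x R^3 y & xRz) -> exists w (y R^2 w & zRw))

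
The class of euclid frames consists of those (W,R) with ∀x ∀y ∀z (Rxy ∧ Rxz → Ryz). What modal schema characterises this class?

A defining formula is ◇s → □◇s (the 5 axiom).
Suppose ◇s→□◇s is valid. Take Rxy, Rxz and set V(s)={y}. Then ◇s at x, so □◇s at x, so ◇s at z, so some w with Rzw has s; w=y, i.e. Rzy. By symmetry of the argument, Ryz.

◇s → □◇s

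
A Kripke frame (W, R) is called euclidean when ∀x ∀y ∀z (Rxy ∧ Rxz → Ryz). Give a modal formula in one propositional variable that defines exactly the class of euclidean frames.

The condition is the Euclidean property. The 5 schema ◇s → □◇s defines it.
Suppose ◇s→□◇s is valid. Take Rxy, Rxz and set V(s)={y}. Then ◇s at x, so □◇s at x, so ◇s at z, so some w with Rzw has s; w=y, i.e. Rzy. By symmetry of the argument, Ryz.

◇s → □◇s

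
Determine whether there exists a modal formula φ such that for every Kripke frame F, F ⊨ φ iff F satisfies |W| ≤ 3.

No — not modally definable

Modal frame validity is preserved under disjoint unions.
Any modal formula valid on each of 4 disjoint one-world frames is valid on their disjoint union (validity is preserved under disjoint unions). Each one-world frame has |W|=1≤3, but the union has |W|=4.
So the class is not modally definable.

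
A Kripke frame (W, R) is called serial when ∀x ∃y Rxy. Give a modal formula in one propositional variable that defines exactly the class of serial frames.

The condition is seriality. The D schema □r → ◇r defines it.
Suppose □r→◇r is valid. At any x set V(r)=W. Then □r at x, so ◇r at x, so x has a successor.

□r → ◇r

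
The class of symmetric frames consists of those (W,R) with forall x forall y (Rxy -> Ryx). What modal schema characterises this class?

The condition is symmetry. The B schema ψ → □◇ψ defines it.
Suppose ψ→□◇ψ is valid. Take Rxy and set V(ψ)={x}. Then ψ at x, so □◇ψ at x, so ◇ψ at y, so some z with Ryz has ψ; z=x, i.e. Ryx.

ψ → □◇ψ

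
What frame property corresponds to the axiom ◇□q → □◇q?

Suppose ◇□q→□◇q is valid. Take Rxy, Rxz and set V(q)={w : Ryw}. Then □q at y so ◇□q at x, so □◇q at x, so ◇q at z, giving w with Rzw and Ryw.
The converse is a direct semantic check.
So the correspondent is convergence.

convergence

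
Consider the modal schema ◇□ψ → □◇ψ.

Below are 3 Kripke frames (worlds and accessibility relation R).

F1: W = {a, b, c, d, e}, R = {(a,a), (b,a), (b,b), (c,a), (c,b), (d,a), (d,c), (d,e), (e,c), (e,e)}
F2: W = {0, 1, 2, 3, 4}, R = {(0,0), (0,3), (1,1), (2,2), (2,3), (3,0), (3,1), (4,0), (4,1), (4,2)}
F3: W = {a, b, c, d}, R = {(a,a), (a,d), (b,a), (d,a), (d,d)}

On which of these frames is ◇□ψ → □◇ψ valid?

F3

This is the axiom for convergence; its first-order frame correspondent is ∀x ∀y ∀z (Rxy ∧ Rxz → ∃w (Ryw ∧ Rzw)).
F1: fails — Rdc and Rde but c and e have no common successor.
F2: fails — R23 and R22 but 3 and 2 have no common successor.
F3: satisfies the condition.
Valid on: F3.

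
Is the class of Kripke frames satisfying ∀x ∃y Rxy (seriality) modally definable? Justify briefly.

Yes, by □r → ◇r

Yes: it is seriality, defined by the D schema □r → ◇r.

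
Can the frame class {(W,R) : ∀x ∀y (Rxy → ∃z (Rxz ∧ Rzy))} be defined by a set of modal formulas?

Yes, by □□q → □q

Yes: it is density, defined by the C4 schema □□q → □q.
Suppose □□q→□q is valid. Take Rxy and set V(q)={w : xR²w}. Then □□q at x, so □q at x, so q at y, i.e. ∃z(Rxz∧Rzy).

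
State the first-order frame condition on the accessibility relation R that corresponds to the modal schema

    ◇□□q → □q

∀x ∀y ∀z ((xRy ∧ xRz) → ∃w (yR²w ∧ z = w))

This is a Sahlqvist (Geach-type) schema ◇^1□^2q → □^1◇^0q.
Minimal-valuation argument: fix x; take any y with xR^1y and any z with xR^1z. Set V(q) to the set of worlds R-reachable from y in exactly 2 steps. Then □^2q holds at y, so the antecedent holds at x; validity forces ◇^0q at z, giving a w with zR^0w and yR^2w.
First-order correspondent: ∀x ∀y ∀z ((xRy ∧ xRz) → ∃w (yR²w ∧ z = w)).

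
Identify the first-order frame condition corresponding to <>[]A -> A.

This schema is equivalent to the B axiom A → □◇A.
It corresponds to symmetry: forall x forall y (Rxy -> Ryx).

symmetry: forall x forall y (Rxy -> Ryx)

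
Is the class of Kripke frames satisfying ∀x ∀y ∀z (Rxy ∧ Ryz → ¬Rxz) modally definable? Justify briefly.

If a class were modally definable it would be closed under surjective bounded morphisms (Goldblatt–Thomason).
The 7-cycle (worlds w0,w1,w2,w3,w4,w5,w6 with w0→w1→w2→w3→w4→w5→w6→w0) is intransitive. Mapping every world to a single reflexive point • is a surjective bounded morphism; the reflexive point is not intransitive (R••∧R•• but R••).
So the class is not modally definable.

No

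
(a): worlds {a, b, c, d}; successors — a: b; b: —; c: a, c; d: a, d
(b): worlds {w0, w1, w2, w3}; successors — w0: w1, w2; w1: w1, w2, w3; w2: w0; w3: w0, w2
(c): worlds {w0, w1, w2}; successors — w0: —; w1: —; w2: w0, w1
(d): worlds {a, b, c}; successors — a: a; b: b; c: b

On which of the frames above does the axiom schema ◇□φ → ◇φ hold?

The schema corresponds to a generalized confluence (Geach) condition: ∀x ∀y (xRy → ∃w (yRw ∧ xRw)).
(a): fails — aRb but no w with bRw and aRw.
(b): fails — w0Rw2 but no w with w2Rw and w0Rw.
(c): fails — w2Rw0 but no w with w0Rw and w2Rw.
(d): holds.

(d)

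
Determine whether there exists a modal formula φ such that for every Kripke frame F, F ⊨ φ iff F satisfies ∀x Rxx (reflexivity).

Yes, by □p → p

The condition is reflexivity. A defining modal formula is □p → p.
Suppose □p→p is valid. At any x set V(p)={w : Rxw}. Then □p holds at x, so p holds at x, i.e. Rxx.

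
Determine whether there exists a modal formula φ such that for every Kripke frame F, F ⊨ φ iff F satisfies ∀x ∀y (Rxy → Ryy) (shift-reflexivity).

Definable; □(□q → q) defines it

The condition is shift-reflexivity. A defining modal formula is □(□q → q).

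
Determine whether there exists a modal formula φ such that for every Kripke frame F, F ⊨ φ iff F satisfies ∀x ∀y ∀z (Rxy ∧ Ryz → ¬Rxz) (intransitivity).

If a class were modally definable it would be closed under surjective bounded morphisms (Goldblatt–Thomason).
The 3-cycle (worlds a,b,c with a→b→c→a) is intransitive. Mapping every world to a single reflexive point • is a surjective bounded morphism; the reflexive point is not intransitive (R••∧R•• but R••).
So no modal formula (or set of formulas) defines exactly the intransitive frames.

Not modally definable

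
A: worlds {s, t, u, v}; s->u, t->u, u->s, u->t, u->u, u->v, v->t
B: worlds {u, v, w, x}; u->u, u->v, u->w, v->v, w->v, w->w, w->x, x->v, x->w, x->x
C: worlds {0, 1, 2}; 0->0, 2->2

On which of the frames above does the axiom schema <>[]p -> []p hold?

C

Frame correspondent (Sahlqvist): forall x forall y forall z (Rxy & Rxz -> Ryz) — i.e. the Euclidean property.
A: fails — Ruv and Ruv but not Rvv.
B: fails — Ruv and Ruw but not Rvw.
C: holds.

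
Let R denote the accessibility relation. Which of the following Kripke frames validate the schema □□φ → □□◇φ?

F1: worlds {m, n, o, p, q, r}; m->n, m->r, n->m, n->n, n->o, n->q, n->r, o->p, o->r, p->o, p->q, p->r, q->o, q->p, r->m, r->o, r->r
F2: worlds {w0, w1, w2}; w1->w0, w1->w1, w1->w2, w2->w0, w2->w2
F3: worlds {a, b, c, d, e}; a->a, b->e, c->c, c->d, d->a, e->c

F1

Frame correspondent (Sahlqvist): ∀x ∀z (xR²z → ∃w (xR²w ∧ zRw)) — i.e. a generalized confluence (Geach) condition.
F1: condition met.
F2: fails — w1R²w0 but no w with w1R²w and w0Rw.
F3: fails — eR²d but no w with eR²w and dRw.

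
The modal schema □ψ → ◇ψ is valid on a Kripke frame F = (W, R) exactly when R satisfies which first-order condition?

Seriality

Suppose □ψ→◇ψ is valid. At any x set V(ψ)=W. Then □ψ at x, so ◇ψ at x, so x has a successor.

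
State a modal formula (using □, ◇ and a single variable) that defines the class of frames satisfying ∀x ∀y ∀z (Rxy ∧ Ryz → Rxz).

□p → □□p

A defining formula is □p → □□p (the 4 axiom).
Suppose □p→□□p is valid. Take Rxy, Ryz and set V(p)={w : Rxw}. Then □p at x, so □□p at x, so □p at y, so p at z, i.e. Rxz.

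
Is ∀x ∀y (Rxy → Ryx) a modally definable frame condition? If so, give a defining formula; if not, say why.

The condition is symmetry. A defining modal formula is r → □◇r.

Yes, by r → □◇r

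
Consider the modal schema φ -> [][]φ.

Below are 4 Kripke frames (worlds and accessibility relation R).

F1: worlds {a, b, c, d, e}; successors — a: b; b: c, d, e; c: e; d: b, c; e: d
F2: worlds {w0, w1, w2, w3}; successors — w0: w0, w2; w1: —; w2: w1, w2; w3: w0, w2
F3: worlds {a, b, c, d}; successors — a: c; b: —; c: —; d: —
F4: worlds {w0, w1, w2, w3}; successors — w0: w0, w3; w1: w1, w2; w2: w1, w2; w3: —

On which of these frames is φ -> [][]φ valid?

F3

This is the axiom for a generalized confluence (Geach) condition; its first-order frame correspondent is forall x forall z (x R^2 z -> exists w (x = w & z = w)).
F1: fails — aR²c but a ≠ c.
F2: fails — w0R²w1 but w0 ≠ w1.
F3: ✓.
F4: fails — w0R²w3 but w0 ≠ w3.
Valid on: F3.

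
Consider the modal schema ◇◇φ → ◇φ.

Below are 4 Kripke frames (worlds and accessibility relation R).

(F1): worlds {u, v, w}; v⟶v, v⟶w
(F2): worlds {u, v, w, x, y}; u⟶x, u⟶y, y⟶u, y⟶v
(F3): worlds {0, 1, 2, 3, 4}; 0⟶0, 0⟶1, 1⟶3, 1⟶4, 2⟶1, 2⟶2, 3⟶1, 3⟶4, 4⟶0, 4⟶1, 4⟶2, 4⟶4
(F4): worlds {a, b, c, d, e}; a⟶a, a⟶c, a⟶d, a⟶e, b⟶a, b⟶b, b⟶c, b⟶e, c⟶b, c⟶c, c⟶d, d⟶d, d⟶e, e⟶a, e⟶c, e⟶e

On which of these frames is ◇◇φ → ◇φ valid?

(F1)

The schema corresponds to transitivity: ∀x ∀y ∀z (Rxy ∧ Ryz → Rxz).
(F1): satisfies the condition.
(F2): fails — Ryu and Ruy but not Ryy.
(F3): fails — R34 and R40 but not R30.
(F4): fails — Rbc and Rcd but not Rbd.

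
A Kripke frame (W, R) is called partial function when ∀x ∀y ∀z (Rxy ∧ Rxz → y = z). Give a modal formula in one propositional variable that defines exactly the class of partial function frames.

This is partial functionality; the standard corresponding axiom is CD: ◇q → □q.
Suppose ◇q→□q is valid. Take Rxy, Rxz and set V(q)={y}. Then ◇q at x, so □q at x, so q at z, i.e. z=y.

◇q → □q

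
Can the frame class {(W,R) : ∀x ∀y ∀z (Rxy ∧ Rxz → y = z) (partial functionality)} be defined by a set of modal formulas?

The condition is partial functionality. A defining modal formula is ◇p → □p.
Suppose ◇p→□p is valid. Take Rxy, Rxz and set V(p)={y}. Then ◇p at x, so □p at x, so p at z, i.e. z=y.

Definable; ◇p → □p defines it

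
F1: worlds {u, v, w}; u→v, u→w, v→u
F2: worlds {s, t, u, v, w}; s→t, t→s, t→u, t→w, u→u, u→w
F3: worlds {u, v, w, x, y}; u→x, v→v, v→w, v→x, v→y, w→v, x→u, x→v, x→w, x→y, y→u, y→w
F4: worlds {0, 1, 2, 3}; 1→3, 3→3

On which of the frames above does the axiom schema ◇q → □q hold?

The schema corresponds to partial functionality: ∀x ∀y ∀z (Rxy ∧ Rxz → y = z).
F1: fails — u sees both v and w.
F2: fails — t sees both s and u.
F3: fails — v sees both v and w.
F4: holds.
Valid on: F4.

F4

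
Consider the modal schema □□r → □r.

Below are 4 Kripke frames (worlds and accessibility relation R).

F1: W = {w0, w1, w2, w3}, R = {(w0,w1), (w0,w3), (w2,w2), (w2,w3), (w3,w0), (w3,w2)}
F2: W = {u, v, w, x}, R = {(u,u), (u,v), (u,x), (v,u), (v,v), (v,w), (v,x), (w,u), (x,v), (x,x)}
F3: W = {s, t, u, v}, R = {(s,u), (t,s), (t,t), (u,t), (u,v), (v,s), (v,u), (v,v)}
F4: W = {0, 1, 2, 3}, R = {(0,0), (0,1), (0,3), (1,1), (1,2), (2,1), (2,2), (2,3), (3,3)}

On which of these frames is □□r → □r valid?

The schema corresponds to density: ∀x ∀y (Rxy → ∃z (Rxz ∧ Rzy)).
F1: fails — Rw3w0 but no z with Rw3z and Rzw0.
F2: condition met.
F3: fails — Rsu but no z with Rsz and Rzu.
F4: condition met.
Valid on: F2, F4.

F2, F4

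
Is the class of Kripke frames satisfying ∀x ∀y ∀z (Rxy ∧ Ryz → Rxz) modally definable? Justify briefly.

Yes, by □q → □□q

This is a Sahlqvist condition; the 4 axiom □q → □□q defines it.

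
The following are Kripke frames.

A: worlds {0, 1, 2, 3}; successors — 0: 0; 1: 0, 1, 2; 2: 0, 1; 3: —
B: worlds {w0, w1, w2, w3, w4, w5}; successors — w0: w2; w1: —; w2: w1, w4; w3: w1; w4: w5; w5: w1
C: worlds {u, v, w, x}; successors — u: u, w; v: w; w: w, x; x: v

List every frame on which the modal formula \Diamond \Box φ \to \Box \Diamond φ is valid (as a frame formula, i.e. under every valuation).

A

This is the axiom for convergence; its first-order frame correspondent is \forall x \forall y \forall z (Rxy \wedge Rxz \to \exists w (Ryw \wedge Rzw)).
A: holds.
B: fails — Rw2w4 and Rw2w1 but w4 and w1 have no common successor.
C: fails — Rww and Rwx but w and x have no common successor.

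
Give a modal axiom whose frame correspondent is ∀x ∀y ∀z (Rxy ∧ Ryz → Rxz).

This is transitivity; the standard corresponding axiom is 4: □ψ → □□ψ.

□ψ → □□ψ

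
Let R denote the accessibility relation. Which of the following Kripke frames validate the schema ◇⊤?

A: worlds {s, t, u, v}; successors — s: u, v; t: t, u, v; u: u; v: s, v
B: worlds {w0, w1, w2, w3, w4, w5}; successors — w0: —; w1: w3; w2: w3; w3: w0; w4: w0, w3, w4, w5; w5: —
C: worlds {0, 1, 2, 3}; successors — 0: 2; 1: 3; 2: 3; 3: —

A

Frame correspondent (Sahlqvist): ∀x ∃y Rxy — i.e. seriality.
A: holds.
B: fails — world w0 has no successor.
C: fails — world 3 has no successor.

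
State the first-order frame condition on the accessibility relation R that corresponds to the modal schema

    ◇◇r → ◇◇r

∀x ∀y (xR²y → ∃w (y = w ∧ xR²w))

This is a Sahlqvist (Geach-type) schema ◇^2□^0r → □^0◇^2r.
Minimal-valuation argument: fix x; take any y with xR^2y and any z with xR^0z. Set V(r) to the set of worlds R-reachable from y in exactly 0 steps. Then □^0r holds at y, so the antecedent holds at x; validity forces ◇^2r at z, giving a w with zR^2w and yR^0w.
First-order correspondent: ∀x ∀y (xR²y → ∃w (y = w ∧ xR²w)).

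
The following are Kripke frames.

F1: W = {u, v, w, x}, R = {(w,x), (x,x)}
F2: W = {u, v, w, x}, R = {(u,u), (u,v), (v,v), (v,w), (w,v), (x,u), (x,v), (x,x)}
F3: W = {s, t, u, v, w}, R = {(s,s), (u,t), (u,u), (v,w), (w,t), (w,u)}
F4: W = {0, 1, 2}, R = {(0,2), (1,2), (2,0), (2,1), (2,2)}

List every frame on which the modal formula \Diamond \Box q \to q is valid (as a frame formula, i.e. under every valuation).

This is the axiom for symmetry; its first-order frame correspondent is \forall x \forall y (Rxy \to Ryx).
F1: fails — Rwx but not Rxw.
F2: fails — Ruv but not Rvu.
F3: fails — Rwt but not Rtw.
F4: holds.
Valid on: F4.

F4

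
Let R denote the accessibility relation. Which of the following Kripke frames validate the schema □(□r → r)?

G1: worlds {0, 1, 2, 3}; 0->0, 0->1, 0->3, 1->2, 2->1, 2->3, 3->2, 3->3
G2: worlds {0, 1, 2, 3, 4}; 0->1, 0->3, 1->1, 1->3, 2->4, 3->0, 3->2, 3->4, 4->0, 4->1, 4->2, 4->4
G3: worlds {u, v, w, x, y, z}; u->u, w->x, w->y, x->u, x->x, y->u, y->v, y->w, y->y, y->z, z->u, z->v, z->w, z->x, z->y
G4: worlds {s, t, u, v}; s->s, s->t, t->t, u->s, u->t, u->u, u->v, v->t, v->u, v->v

Frame correspondent (Sahlqvist): ∀x ∀y (Rxy → Ryy) — i.e. shift-reflexivity.
G1: fails — R32 but not R22.
G2: fails — R32 but not R22.
G3: fails — Rzw but not Rww.
G4: satisfies the condition.

G4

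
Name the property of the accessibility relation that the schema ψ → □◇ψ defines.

This schema is the B axiom.
Its frame correspondent is symmetry — ∀x ∀y (Rxy → Ryx).

symmetry: ∀x ∀y (Rxy → Ryx)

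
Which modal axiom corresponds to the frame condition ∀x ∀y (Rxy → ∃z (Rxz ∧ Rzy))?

□□p → □p

The condition is density. The C4 schema □□p → □p defines it.
Suppose □□p→□p is valid. Take Rxy and set V(p)={w : xR²w}. Then □□p at x, so □p at x, so p at y, i.e. ∃z(Rxz∧Rzy).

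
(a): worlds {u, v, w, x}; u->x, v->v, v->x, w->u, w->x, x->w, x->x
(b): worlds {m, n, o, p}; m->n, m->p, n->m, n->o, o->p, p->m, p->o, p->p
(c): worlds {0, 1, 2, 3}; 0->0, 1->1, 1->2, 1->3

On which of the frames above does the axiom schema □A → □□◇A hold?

(a), (b)

Frame correspondent (Sahlqvist): ∀x ∀z (xR²z → ∃w (xRw ∧ zRw)) — i.e. a generalized confluence (Geach) condition.
(a): satisfies the condition.
(b): satisfies the condition.
(c): fails — 1R²2 but no w with 1Rw and 2Rw.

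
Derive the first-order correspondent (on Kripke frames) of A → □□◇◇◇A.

This is a Sahlqvist (Geach-type) schema ◇^0□^0A → □^2◇^3A.
First-order correspondent: ∀x ∀z (xR²z → ∃w (x = w ∧ zR³w)).

∀x ∀z (xR²z → ∃w (x = w ∧ zR³w))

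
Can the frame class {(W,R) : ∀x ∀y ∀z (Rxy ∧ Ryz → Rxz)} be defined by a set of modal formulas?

Yes — defined by □q → □□q

The condition is transitivity. A defining modal formula is □q → □□q.
Suppose □q→□□q is valid. Take Rxy, Ryz and set V(q)={w : Rxw}. Then □q at x, so □□q at x, so □q at y, so q at z, i.e. Rxz.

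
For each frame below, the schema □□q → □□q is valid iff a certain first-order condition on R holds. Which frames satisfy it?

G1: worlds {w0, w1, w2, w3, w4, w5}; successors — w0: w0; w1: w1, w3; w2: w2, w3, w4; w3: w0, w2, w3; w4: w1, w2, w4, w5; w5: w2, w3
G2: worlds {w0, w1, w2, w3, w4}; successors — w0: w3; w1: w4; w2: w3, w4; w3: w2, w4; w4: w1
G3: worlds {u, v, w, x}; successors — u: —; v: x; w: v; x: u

This is the axiom for a generalized confluence (Geach) condition; its first-order frame correspondent is ∀x ∀z (xR²z → ∃w (xR²w ∧ z = w)).
G1: satisfies the condition.
G2: satisfies the condition.
G3: satisfies the condition.

G1, G2, G3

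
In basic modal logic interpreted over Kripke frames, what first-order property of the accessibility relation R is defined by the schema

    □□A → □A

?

density

Suppose □□A→□A is valid. Take Rxy and set V(A)={w : xR²w}. Then □□A at x, so □A at x, so A at y, i.e. ∃z(Rxz∧Rzy).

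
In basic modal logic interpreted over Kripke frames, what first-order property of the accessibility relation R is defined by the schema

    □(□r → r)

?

Suppose □(□r→r) is valid. Take Rxy and set V(r)={w : Ryw}. Then at y, □r holds; since □(□r→r) at x, □r→r at y, so r at y, i.e. Ryy.
Conversely, on a frame with shift-reflexivity the schema holds at every world under every valuation.
Frame condition: ∀x ∀y (Rxy → Ryy).

Shift-reflexivity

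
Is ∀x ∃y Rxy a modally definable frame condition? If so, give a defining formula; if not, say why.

Yes — defined by □q → ◇q

This is a Sahlqvist condition; the D axiom □q → ◇q defines it.
Suppose □q→◇q is valid. At any x set V(q)=W. Then □q at x, so ◇q at x, so x has a successor.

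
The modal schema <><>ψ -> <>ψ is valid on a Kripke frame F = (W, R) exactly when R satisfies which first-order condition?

This is a form of the 4 axiom.
It corresponds to transitivity: forall x forall y forall z (Rxy & Ryz -> Rxz).

transitivity: forall x forall y forall z (Rxy & Ryz -> Rxz)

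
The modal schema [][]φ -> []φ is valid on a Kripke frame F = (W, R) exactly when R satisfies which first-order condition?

This schema is the C4 axiom.
Its frame correspondent is density — forall x forall y (Rxy -> exists z (Rxz & Rzy)).

Density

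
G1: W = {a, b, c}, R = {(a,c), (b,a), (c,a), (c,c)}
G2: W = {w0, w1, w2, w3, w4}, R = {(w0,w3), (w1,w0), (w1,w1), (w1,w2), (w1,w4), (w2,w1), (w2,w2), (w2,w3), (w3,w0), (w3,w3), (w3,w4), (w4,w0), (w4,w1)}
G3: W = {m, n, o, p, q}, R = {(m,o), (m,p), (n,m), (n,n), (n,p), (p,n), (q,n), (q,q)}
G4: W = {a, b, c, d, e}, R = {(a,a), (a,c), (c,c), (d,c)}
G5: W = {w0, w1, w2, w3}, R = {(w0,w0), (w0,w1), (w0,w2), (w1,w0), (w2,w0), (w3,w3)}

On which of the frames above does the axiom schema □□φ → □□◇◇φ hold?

The schema corresponds to a generalized confluence (Geach) condition: ∀x ∀z (xR²z → ∃w (xR²w ∧ zR²w)).
G1: ✓.
G2: ✓.
G3: fails — nR²o but no w with nR²w and oR²w.
G4: ✓.
G5: ✓.

G1, G2, G4, G5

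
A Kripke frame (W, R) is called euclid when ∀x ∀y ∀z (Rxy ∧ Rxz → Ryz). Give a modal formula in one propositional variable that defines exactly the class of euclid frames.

◇q → □◇q

This is the Euclidean property; the standard corresponding axiom is 5: ◇q → □◇q.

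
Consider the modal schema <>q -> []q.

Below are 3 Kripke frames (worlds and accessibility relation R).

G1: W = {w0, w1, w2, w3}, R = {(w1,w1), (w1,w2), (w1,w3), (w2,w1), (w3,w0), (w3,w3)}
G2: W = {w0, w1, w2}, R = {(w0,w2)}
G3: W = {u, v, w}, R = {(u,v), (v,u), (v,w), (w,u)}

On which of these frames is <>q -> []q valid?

The schema corresponds to partial functionality: forall x forall y forall z (Rxy & Rxz -> y = z).
G1: fails — w1 sees both w1 and w2.
G2: satisfies the condition.
G3: fails — v sees both u and w.

G2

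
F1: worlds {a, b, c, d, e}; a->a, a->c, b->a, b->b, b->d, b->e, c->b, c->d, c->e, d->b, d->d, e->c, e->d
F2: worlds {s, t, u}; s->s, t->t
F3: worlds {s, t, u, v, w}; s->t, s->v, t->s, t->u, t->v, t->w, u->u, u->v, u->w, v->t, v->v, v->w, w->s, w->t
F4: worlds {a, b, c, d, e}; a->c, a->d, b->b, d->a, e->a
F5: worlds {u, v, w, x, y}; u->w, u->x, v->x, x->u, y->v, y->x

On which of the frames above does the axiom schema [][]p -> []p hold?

This is the axiom for density; its first-order frame correspondent is forall x forall y (Rxy -> exists z (Rxz & Rzy)).
F1: fails — Rec but no z with Rez and Rzc.
F2: condition met.
F3: condition met.
F4: fails — Rea but no z with Rez and Rza.
F5: fails — Ruw but no z with Ruz and Rzw.

F2, F3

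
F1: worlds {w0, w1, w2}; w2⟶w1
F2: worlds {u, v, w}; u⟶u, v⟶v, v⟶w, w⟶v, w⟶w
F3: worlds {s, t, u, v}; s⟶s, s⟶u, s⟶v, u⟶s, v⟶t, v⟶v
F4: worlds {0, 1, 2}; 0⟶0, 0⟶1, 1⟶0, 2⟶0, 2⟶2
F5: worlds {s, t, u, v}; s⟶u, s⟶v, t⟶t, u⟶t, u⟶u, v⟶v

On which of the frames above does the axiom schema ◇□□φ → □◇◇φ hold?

F2, F4

Frame correspondent (Sahlqvist): ∀x ∀y ∀z ((xRy ∧ xRz) → ∃w (yR²w ∧ zR²w)) — i.e. a generalized confluence (Geach) condition.
F1: fails — w2Rw1, w2Rw1 but no w with w1R²w and w1R²w.
F2: condition met.
F3: fails — vRt, vRt but no w with tR²w and tR²w.
F4: condition met.
F5: fails — sRu, sRv but no w with uR²w and vR²w.
Valid on: F2, F4.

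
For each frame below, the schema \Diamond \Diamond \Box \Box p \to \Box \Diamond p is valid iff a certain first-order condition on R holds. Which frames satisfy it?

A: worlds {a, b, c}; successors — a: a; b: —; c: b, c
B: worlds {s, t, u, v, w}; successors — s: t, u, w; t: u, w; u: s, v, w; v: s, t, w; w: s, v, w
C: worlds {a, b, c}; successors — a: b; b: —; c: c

This is the axiom for a generalized confluence (Geach) condition; its first-order frame correspondent is \forall x \forall y \forall z ((x R^2 y \wedge xRz) \to \exists w (y R^2 w \wedge zRw)).
A: fails — cR²b, cRb but no w with bR²w and bRw.
B: ✓.
C: ✓.
Valid on: B, C.

B, C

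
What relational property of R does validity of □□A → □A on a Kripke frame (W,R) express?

Density

Suppose □□A→□A is valid. Take Rxy and set V(A)={w : xR²w}. Then □□A at x, so □A at x, so A at y, i.e. ∃z(Rxz∧Rzy).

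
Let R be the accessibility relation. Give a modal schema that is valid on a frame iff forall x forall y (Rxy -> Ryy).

A defining formula is □(□q → q) (the T□ axiom).
Suppose □(□q→q) is valid. Take Rxy and set V(q)={w : Ryw}. Then at y, □q holds; since □(□q→q) at x, □q→q at y, so q at y, i.e. Ryy.

□(□q → q)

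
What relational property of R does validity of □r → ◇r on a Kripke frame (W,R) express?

This is the D axiom.
Its frame correspondent is seriality — ∀x ∃y Rxy.

seriality: ∀x ∃y Rxy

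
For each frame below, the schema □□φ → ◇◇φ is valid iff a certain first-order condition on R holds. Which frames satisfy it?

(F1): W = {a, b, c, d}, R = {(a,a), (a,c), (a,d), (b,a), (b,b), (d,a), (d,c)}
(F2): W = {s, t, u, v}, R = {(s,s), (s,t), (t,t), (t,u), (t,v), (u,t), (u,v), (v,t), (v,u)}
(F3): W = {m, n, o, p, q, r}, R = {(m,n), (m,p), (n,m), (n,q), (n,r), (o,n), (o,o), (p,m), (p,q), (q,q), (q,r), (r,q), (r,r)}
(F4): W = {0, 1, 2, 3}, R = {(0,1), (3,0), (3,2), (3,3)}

The schema corresponds to a generalized confluence (Geach) condition: ∀x ∃w (xR²w ∧ xR²w).
(F1): fails — at c but no w with cR²w and cR²w.
(F2): satisfies the condition.
(F3): satisfies the condition.
(F4): fails — at 0 but no w with 0R²w and 0R²w.

(F2), (F3)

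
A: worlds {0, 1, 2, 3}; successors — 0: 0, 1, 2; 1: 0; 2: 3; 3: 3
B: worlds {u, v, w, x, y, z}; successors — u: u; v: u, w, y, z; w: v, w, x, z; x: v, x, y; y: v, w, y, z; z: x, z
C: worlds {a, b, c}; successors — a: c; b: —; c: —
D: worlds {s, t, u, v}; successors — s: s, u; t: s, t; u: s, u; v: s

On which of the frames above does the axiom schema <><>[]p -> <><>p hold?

This is the axiom for a generalized confluence (Geach) condition; its first-order frame correspondent is forall x forall y (x R^2 y -> exists w (yRw & x R^2 w)).
A: fails — 1R²2 but no w with 2Rw and 1R²w.
B: ✓.
C: ✓.
D: ✓.
Valid on: B, C, D.

B, C, D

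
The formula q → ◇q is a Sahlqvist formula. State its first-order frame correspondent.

reflexivity

Equivalently (dual form): □q → q.
Suppose □q→q is valid. At any x set V(q)={w : Rxw}. Then □q holds at x, so q holds at x, i.e. Rxx.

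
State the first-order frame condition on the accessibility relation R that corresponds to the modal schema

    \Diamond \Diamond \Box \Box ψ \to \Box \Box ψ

This is a Sahlqvist (Geach-type) schema ◇^2□^2ψ → □^2◇^0ψ.
Minimal-valuation argument: fix x; take any y with xR^2y and any z with xR^2z. Set V(ψ) to the set of worlds R-reachable from y in exactly 2 steps. Then □^2ψ holds at y, so the antecedent holds at x; validity forces ◇^0ψ at z, giving a w with zR^0w and yR^2w.
First-order correspondent: \forall x \forall y \forall z ((x R^2 y \wedge x R^2 z) \to \exists w (y R^2 w \wedge z = w)).

\forall x \forall y \forall z ((x R^2 y \wedge x R^2 z) \to \exists w (y R^2 w \wedge z = w))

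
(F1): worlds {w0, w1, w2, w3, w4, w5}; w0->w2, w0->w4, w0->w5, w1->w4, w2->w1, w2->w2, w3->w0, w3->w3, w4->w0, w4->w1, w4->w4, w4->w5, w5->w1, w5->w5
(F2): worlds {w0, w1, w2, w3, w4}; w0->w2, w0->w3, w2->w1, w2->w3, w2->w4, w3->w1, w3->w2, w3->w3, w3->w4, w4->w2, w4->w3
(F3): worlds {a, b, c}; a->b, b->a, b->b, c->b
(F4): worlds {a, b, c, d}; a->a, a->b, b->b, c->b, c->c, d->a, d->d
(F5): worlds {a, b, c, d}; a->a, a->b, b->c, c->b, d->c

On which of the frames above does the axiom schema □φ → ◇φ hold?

The schema corresponds to seriality: ∀x ∃y Rxy.
(F1): satisfies the condition.
(F2): fails — world w1 has no successor.
(F3): satisfies the condition.
(F4): satisfies the condition.
(F5): satisfies the condition.

(F1), (F3), (F4), (F5)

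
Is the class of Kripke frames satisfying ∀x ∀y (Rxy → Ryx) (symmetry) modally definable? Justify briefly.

Yes: it is symmetry, defined by the B schema q → □◇q.
Suppose q→□◇q is valid. Take Rxy and set V(q)={x}. Then q at x, so □◇q at x, so ◇q at y, so some z with Ryz has q; z=x, i.e. Ryx.

Yes, by q → □◇q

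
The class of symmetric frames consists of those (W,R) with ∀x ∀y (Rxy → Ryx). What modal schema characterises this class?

A defining formula is r → □◇r (the B axiom).
Suppose r→□◇r is valid. Take Rxy and set V(r)={x}. Then r at x, so □◇r at x, so ◇r at y, so some z with Ryz has r; z=x, i.e. Ryx.

r → □◇r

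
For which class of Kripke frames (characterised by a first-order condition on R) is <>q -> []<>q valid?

the Euclidean property: forall x forall y forall z (Rxy & Rxz -> Ryz)

Suppose ◇q→□◇q is valid. Take Rxy, Rxz and set V(q)={y}. Then ◇q at x, so □◇q at x, so ◇q at z, so some w with Rzw has q; w=y, i.e. Rzy. By symmetry of the argument, Ryz.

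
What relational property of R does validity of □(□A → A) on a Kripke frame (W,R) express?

shift-reflexivity: ∀x ∀y (Rxy → Ryy)

Suppose □(□A→A) is valid. Take Rxy and set V(A)={w : Ryw}. Then at y, □A holds; since □(□A→A) at x, □A→A at y, so A at y, i.e. Ryy.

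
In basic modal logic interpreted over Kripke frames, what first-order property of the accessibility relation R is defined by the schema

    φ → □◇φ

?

This is the B axiom.
It corresponds to symmetry: ∀x ∀y (Rxy → Ryx).

Symmetry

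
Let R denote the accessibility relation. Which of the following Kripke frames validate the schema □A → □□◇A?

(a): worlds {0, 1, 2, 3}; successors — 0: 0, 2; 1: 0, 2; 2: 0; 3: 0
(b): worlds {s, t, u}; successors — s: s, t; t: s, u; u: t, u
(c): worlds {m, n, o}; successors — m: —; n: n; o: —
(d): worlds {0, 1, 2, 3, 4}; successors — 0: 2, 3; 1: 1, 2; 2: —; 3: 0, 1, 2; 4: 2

This is the axiom for a generalized confluence (Geach) condition; its first-order frame correspondent is ∀x ∀z (xR²z → ∃w (xRw ∧ zRw)).
(a): satisfies the condition.
(b): satisfies the condition.
(c): satisfies the condition.
(d): fails — 0R²2 but no w with 0Rw and 2Rw.

(a), (b), (c)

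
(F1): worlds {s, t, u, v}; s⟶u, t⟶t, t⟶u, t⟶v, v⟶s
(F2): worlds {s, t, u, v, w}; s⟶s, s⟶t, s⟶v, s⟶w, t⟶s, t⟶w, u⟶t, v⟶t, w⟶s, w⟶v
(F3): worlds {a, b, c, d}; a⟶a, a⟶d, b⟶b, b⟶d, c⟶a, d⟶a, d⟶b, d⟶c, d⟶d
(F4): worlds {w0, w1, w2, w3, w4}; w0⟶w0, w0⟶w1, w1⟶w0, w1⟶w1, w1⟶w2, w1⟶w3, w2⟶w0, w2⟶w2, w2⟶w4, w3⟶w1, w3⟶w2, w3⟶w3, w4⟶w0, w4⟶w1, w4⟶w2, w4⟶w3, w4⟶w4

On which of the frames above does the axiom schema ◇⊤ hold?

Frame correspondent (Sahlqvist): ∀x ∃y Rxy — i.e. seriality.
(F1): fails — world u has no successor.
(F2): condition met.
(F3): condition met.
(F4): condition met.

(F2), (F3), (F4)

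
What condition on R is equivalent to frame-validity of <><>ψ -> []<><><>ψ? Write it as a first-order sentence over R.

This is a Sahlqvist (Geach-type) schema ◇^2□^0ψ → □^1◇^3ψ.
Minimal-valuation argument: fix x; take any y with xR^2y and any z with xR^1z. Set V(ψ) to the set of worlds R-reachable from y in exactly 0 steps. Then □^0ψ holds at y, so the antecedent holds at x; validity forces ◇^3ψ at z, giving a w with zR^3w and yR^0w.
First-order correspondent: forall x forall y forall z ((x R^2 y & xRz) -> exists w (y = w & z R^3 w)).

forall x forall y forall z ((x R^2 y & xRz) -> exists w (y = w & z R^3 w))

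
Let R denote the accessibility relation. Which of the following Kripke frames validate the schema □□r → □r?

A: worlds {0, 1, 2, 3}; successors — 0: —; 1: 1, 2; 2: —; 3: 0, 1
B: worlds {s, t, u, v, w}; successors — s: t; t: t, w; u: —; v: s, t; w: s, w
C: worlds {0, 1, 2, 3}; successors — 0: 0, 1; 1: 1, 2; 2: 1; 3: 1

C

The schema corresponds to density: ∀x ∀y (Rxy → ∃z (Rxz ∧ Rzy)).
A: fails — R30 but no z with R3z and Rz0.
B: fails — Rvs but no z with Rvz and Rzs.
C: ✓.
Valid on: C.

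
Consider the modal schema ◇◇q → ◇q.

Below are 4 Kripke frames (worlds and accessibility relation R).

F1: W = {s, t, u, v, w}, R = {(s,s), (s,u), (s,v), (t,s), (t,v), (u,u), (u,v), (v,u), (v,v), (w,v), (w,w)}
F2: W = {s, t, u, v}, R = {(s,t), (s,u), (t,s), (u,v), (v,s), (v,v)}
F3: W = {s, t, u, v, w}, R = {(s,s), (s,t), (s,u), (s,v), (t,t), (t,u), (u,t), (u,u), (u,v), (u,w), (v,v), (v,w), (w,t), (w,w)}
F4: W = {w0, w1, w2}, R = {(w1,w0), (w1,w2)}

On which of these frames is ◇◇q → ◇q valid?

The schema corresponds to transitivity: ∀x ∀y ∀z (Rxy ∧ Ryz → Rxz).
F1: fails — Rtv and Rvu but not Rtu.
F2: fails — Ruv and Rvs but not Rus.
F3: fails — Rwt and Rtu but not Rwu.
F4: holds.

F4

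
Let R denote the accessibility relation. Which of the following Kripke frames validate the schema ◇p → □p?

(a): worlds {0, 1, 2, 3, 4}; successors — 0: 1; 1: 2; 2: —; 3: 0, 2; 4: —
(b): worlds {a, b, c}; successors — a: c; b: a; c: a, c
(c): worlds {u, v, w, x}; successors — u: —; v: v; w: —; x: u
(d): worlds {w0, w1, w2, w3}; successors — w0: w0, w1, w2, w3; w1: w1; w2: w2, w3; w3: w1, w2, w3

The schema corresponds to partial functionality: ∀x ∀y ∀z (Rxy ∧ Rxz → y = z).
(a): fails — 3 sees both 0 and 2.
(b): fails — c sees both a and c.
(c): satisfies the condition.
(d): fails — w0 sees both w0 and w1.
Valid on: (c).

(c)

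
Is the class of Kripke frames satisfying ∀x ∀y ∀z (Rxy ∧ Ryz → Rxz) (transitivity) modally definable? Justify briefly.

Yes — defined by □p → □□p

Yes: it is transitivity, defined by the 4 schema □p → □□p.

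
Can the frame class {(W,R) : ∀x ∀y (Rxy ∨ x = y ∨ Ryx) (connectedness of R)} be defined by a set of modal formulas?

Modal frame validity is preserved under disjoint unions.
Take 4 disjoint single-world reflexive frames: each is trivially connected, but their disjoint union has 4 worlds with no edge between distinct components, so it is not connected.
Hence connectedness of R is not modally definable.

Not modally definable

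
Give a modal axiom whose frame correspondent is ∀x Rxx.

□s → s

The condition is reflexivity. The T schema □s → s defines it.
Suppose □s→s is valid. At any x set V(s)={w : Rxw}. Then □s holds at x, so s holds at x, i.e. Rxx.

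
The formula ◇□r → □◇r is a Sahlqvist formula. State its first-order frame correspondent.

Suppose ◇□r→□◇r is valid. Take Rxy, Rxz and set V(r)={w : Ryw}. Then □r at y so ◇□r at x, so □◇r at x, so ◇r at z, giving w with Rzw and Ryw.
Conversely, any frame satisfying ∀x ∀y ∀z (Rxy ∧ Rxz → ∃w (Ryw ∧ Rzw)) validates the schema.
Frame condition: ∀x ∀y ∀z (Rxy ∧ Rxz → ∃w (Ryw ∧ Rzw)).

convergence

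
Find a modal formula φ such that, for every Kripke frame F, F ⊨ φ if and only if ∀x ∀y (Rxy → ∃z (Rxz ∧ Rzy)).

□□ψ → □ψ

A defining formula is □□ψ → □ψ (the C4 axiom).
Suppose □□ψ→□ψ is valid. Take Rxy and set V(ψ)={w : xR²w}. Then □□ψ at x, so □ψ at x, so ψ at y, i.e. ∃z(Rxz∧Rzy).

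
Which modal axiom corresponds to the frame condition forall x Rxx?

This is reflexivity; the standard corresponding axiom is T: □r → r.
Suppose □r→r is valid. At any x set V(r)={w : Rxw}. Then □r holds at x, so r holds at x, i.e. Rxx.

□r → r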